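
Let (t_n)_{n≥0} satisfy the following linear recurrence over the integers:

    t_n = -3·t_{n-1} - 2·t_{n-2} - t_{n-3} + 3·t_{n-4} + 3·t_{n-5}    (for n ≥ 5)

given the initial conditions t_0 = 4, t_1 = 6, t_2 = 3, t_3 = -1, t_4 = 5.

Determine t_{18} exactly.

t_5 = -3·5 + -2·-1 + -1·3 + 3·6 + 3·4 = 14
t_6 = -3·14 + -2·5 + -1·-1 + 3·3 + 3·6 = -24
t_7 = -3·-24 + -2·14 + -1·5 + 3·-1 + 3·3 = 45
t_8 = -3·45 + -2·-24 + -1·14 + 3·5 + 3·-1 = -89
t_9 = -3·-89 + -2·45 + -1·-24 + 3·14 + 3·5 = 258
t_10 = -3·258 + -2·-89 + -1·45 + 3·-24 + 3·14 = -671
t_11 = -3·-671 + -2·258 + -1·-89 + 3·45 + 3·-24 = 1649
t_12 = -3·1649 + -2·-671 + -1·258 + 3·-89 + 3·45 = -3995
t_13 = -3·-3995 + -2·1649 + -1·-671 + 3·258 + 3·-89 = 9865
t_14 = -3·9865 + -2·-3995 + -1·1649 + 3·-671 + 3·258 = -24493
t_15 = -3·-24493 + -2·9865 + -1·-3995 + 3·1649 + 3·-671 = 60678
t_16 = -3·60678 + -2·-24493 + -1·9865 + 3·-3995 + 3·1649 = -149951
t_17 = -3·-149951 + -2·60678 + -1·-24493 + 3·9865 + 3·-3995 = 370600
t_18 = -3·370600 + -2·-149951 + -1·60678 + 3·-24493 + 3·9865 = -916460

-916460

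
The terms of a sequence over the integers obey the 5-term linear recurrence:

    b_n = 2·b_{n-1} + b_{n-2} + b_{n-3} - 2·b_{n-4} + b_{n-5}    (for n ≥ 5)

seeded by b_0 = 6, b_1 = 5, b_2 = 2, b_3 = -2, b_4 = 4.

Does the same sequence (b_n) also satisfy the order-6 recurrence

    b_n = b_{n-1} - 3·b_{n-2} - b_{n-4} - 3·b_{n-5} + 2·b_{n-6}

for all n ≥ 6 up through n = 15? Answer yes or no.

Terms b_0..b_15: 6, 5, 2, -2, 4, 4, 11, 36, 77, 197, 489, 1191, 2950, 7263, 17886, 44092
n=6: candidate gives -13, actual b_6 = 11 ✗

no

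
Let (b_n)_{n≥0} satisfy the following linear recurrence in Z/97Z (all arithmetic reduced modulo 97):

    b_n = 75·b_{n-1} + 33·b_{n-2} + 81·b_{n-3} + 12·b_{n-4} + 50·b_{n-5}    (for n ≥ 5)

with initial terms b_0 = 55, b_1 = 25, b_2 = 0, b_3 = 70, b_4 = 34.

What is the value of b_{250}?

b_5 = 75·34 + 33·70 + 81·0 + 12·25 + 50·55 = 53
b_6 = 75·53 + 33·34 + 81·70 + 12·0 + 50·25 = 86
b_7 = 75·86 + 33·53 + 81·34 + 12·70 + 50·0 = 56
b_8 = 75·56 + 33·86 + 81·53 + 12·34 + 50·70 = 10
b_9 = 75·10 + 33·56 + 81·86 + 12·53 + 50·34 = 66
b_10 = 75·66 + 33·10 + 81·56 + 12·86 + 50·53 = 15
Continuing the recurrence:
  b_11 = 64;  b_12 = 78;  b_13 = 90;  b_14 = 43;  b_15 = 63;  b_16 = 13
  b_17 = 71;  b_18 = 62;  b_19 = 88;  b_20 = 49;  b_21 = 8;  b_22 = 59
  b_23 = 10;  b_24 = 88;  b_25 = 93;  b_26 = 60;  b_27 = 16;  b_28 = 47
  b_29 = 73;  b_30 = 15;  b_31 = 57;  b_32 = 19;  b_33 = 84;  b_34 = 48
  b_35 = 33;  b_36 = 70;  b_37 = 60;  b_38 = 0;  b_39 = 67;  b_40 = 56
  b_41 = 58;  b_42 = 75;  b_43 = 75;  b_44 = 39;  b_45 = 33;  b_46 = 57
  b_47 = 78;  b_48 = 72;  b_49 = 96;  b_50 = 89;  b_51 = 61;  b_52 = 70
  b_53 = 18;  b_54 = 16;  b_55 = 36;  b_56 = 40;  b_57 = 82;  b_58 = 32
  b_59 = 72;  b_60 = 52;  b_61 = 18;  b_62 = 93;  b_63 = 83;  b_64 = 38
  b_65 = 30;  b_66 = 21;  b_67 = 37;  b_68 = 28;  b_69 = 7;  b_70 = 87
  b_71 = 42;  b_72 = 44;  b_73 = 25;  b_74 = 72;  b_75 = 93;  b_76 = 36
  b_77 = 36;  b_78 = 52;  b_79 = 13;  b_80 = 19;  b_81 = 53;  b_82 = 28
  b_83 = 93;  b_84 = 72;  b_85 = 4;  b_86 = 3;  b_87 = 72;  b_88 = 85
  b_89 = 32;  b_90 = 21;  b_91 = 54;  b_92 = 24;  b_93 = 23;  b_94 = 13
  b_95 = 41;  b_96 = 13;  b_97 = 7;  b_98 = 52;  b_99 = 21;  b_100 = 50
  b_101 = 77;  b_102 = 12;  b_103 = 61;  b_104 = 54;  b_105 = 80;  b_106 = 33
  b_107 = 54;  b_108 = 88;  b_109 = 68;  b_110 = 90;  b_111 = 87;  b_112 = 38
  b_113 = 88;  b_114 = 78;  b_115 = 13;  b_116 = 60;  b_117 = 41;  b_118 = 95
  b_119 = 31;  b_120 = 63;  b_121 = 57;  b_122 = 27;  b_123 = 66;  b_124 = 57
  b_125 = 58;  b_126 = 7;  b_127 = 80;  b_128 = 72;  b_129 = 28;  b_130 = 69
  b_131 = 49;  b_132 = 86;  b_133 = 35;  b_134 = 20;  b_135 = 79;  b_136 = 1
  b_137 = 1;  b_138 = 58;  b_139 = 10;  b_140 = 14;  b_141 = 29;  b_142 = 22
  b_143 = 68;  b_144 = 16;  b_145 = 66;  b_146 = 90;  b_147 = 15;  b_148 = 35
  b_149 = 71;  b_150 = 47;  b_151 = 94;  b_152 = 2;  b_153 = 58;  b_154 = 42
  b_155 = 71;  b_156 = 31;  b_157 = 39;  b_158 = 8;  b_159 = 75;  b_160 = 69
  b_161 = 34;  b_162 = 47;  b_163 = 90;  b_164 = 16;  b_165 = 1;  b_166 = 69
  b_167 = 40;  b_168 = 59;  b_169 = 21;  b_170 = 74;  b_171 = 14;  b_172 = 44
  b_173 = 57;  b_174 = 69;  b_175 = 35;  b_176 = 77;  b_177 = 77;  b_178 = 85
  b_179 = 11;  b_180 = 28;  b_181 = 57;  b_182 = 96;  b_183 = 17;  b_184 = 52
  b_185 = 62;  b_186 = 8;  b_187 = 28;  b_188 = 33;  b_189 = 19;  b_190 = 24
  b_191 = 16;  b_192 = 89;  b_193 = 64;  b_194 = 86;  b_195 = 91;  b_196 = 31
  b_197 = 52;  b_198 = 36;  b_199 = 0;  b_200 = 40;  b_201 = 39;  b_202 = 2
  b_203 = 75;  b_204 = 18;  b_205 = 53;  b_206 = 8;  b_207 = 54;  b_208 = 60
  b_209 = 27;  b_210 = 67;  b_211 = 87;  b_212 = 84;  b_213 = 74;  b_214 = 63
  b_215 = 32;  b_216 = 20;  b_217 = 40;  b_218 = 38;  b_219 = 12;  b_220 = 56
  b_221 = 36;  b_222 = 22;  b_223 = 9;  b_224 = 60;  b_225 = 14;  b_226 = 3
  b_227 = 62;  b_228 = 69;  b_229 = 59;  b_230 = 44;  b_231 = 90;  b_232 = 31
  b_233 = 19;  b_234 = 24;  b_235 = 70;  b_236 = 37;  b_237 = 77;  b_238 = 33
  b_239 = 62;  b_240 = 12;  b_241 = 51;  b_242 = 6;  b_243 = 67;  b_244 = 85
  b_245 = 2;  b_246 = 43;  b_247 = 28;  b_248 = 0
b_249 = 75·0 + 33·28 + 81·43 + 12·2 + 50·85 = 48
b_250 = 75·48 + 33·0 + 81·28 + 12·43 + 50·2 = 82

82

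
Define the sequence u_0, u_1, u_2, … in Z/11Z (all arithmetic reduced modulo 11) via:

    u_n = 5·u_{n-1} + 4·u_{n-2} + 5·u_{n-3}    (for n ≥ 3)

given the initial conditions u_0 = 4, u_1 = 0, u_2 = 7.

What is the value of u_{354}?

4

u_3 = 5·7 + 4·0 + 5·4 = 0
u_4 = 5·0 + 4·7 + 5·0 = 6
u_5 = 5·6 + 4·0 + 5·7 = 10
u_6 = 5·10 + 4·6 + 5·0 = 8
u_7 = 5·8 + 4·10 + 5·6 = 0
u_8 = 5·0 + 4·8 + 5·10 = 5
Continuing the recurrence:
  u_9 = 10;  u_10 = 4;  u_11 = 8;  u_12 = 7;  u_13 = 10;  u_14 = 8
  u_15 = 5;  u_16 = 8;  u_17 = 1;  u_18 = 7;  u_19 = 2;  u_20 = 10
  u_21 = 5;  u_22 = 9;  u_23 = 5;  u_24 = 9;  u_25 = 0;  u_26 = 6
  u_27 = 9;  u_28 = 3;  u_29 = 4;  u_30 = 0;  u_31 = 9;  u_32 = 10
  u_33 = 9;  u_34 = 9;  u_35 = 10;  u_36 = 10;  u_37 = 3;  u_38 = 6
  u_39 = 4;  u_40 = 4;  u_41 = 0;  u_42 = 3;  u_43 = 2;  u_44 = 0
  u_45 = 1;  u_46 = 4;  u_47 = 2;  u_48 = 9;  u_49 = 7;  u_50 = 4
  u_51 = 5;  u_52 = 10;  u_53 = 2;  u_54 = 9;  u_55 = 4;  u_56 = 0
  u_57 = 6;  u_58 = 6;  u_59 = 10;  u_60 = 5;  u_61 = 7;  u_62 = 6
  u_63 = 6;  u_64 = 1;  u_65 = 4;  u_66 = 10;  u_67 = 5;  u_68 = 8
  u_69 = 0;  u_70 = 2;  u_71 = 6;  u_72 = 5;  u_73 = 4;  u_74 = 4
  u_75 = 6;  u_76 = 0;  u_77 = 0;  u_78 = 8;  u_79 = 7;  u_80 = 1
  u_81 = 7;  u_82 = 8;  u_83 = 7;  u_84 = 3;  u_85 = 6;  u_86 = 0
  u_87 = 6;  u_88 = 5;  u_89 = 5;  u_90 = 9;  u_91 = 2;  u_92 = 5
  u_93 = 1;  u_94 = 2;  u_95 = 6;  u_96 = 10;  u_97 = 7;  u_98 = 6
  u_99 = 9;  u_100 = 5;  u_101 = 3;  u_102 = 3;  u_103 = 8;  u_104 = 1
  u_105 = 8;  u_106 = 7;  u_107 = 6;  u_108 = 10;  u_109 = 10;  u_110 = 10
  u_111 = 8;  u_112 = 9;  u_113 = 6;  u_114 = 7;  u_115 = 5;  u_116 = 6
  u_117 = 8;  u_118 = 1;  u_119 = 1;  u_120 = 5;  u_121 = 1;  u_122 = 8
  u_123 = 3;  u_124 = 8;  u_125 = 4;  u_126 = 1;  u_127 = 6;  u_128 = 10
  u_129 = 2;  u_130 = 3;  u_131 = 7;  u_132 = 2;  u_133 = 9;  u_134 = 0
  u_135 = 2;  u_136 = 0;  u_137 = 8;  u_138 = 6;  u_139 = 7;  u_140 = 0
  u_141 = 3;  u_142 = 6;  u_143 = 9;  u_144 = 7;  u_145 = 2;  u_146 = 6
  u_147 = 7;  u_148 = 3;  u_149 = 7;  u_150 = 5;  u_151 = 2;  u_152 = 10
  u_153 = 6;  u_154 = 3;  u_155 = 1;  u_156 = 3;  u_157 = 1;  u_158 = 0
  u_159 = 8;  u_160 = 1;  u_161 = 4;  u_162 = 9;  u_163 = 0;  u_164 = 1
  u_165 = 6;  u_166 = 1;  u_167 = 1;  u_168 = 6;  u_169 = 6;  u_170 = 4
  u_171 = 8;  u_172 = 9;  u_173 = 9;  u_174 = 0;  u_175 = 4;  u_176 = 10
  u_177 = 0;  u_178 = 5;  u_179 = 9;  u_180 = 10;  u_181 = 1;  u_182 = 2
  u_183 = 9;  u_184 = 3;  u_185 = 6;  u_186 = 10;  u_187 = 1;  u_188 = 9
  u_189 = 0;  u_190 = 8;  u_191 = 8;  u_192 = 6;  u_193 = 3;  u_194 = 2
  u_195 = 8;  u_196 = 8;  u_197 = 5;  u_198 = 9;  u_199 = 6;  u_200 = 3
  u_201 = 7;  u_202 = 0;  u_203 = 10;  u_204 = 8;  u_205 = 3;  u_206 = 9
  u_207 = 9;  u_208 = 8;  u_209 = 0;  u_210 = 0;  u_211 = 7;  u_212 = 2
  u_213 = 5;  u_214 = 2;  u_215 = 7;  u_216 = 2;  u_217 = 4;  u_218 = 8
  u_219 = 0;  u_220 = 8;  u_221 = 3;  u_222 = 3;  u_223 = 1;  u_224 = 10
  u_225 = 3;  u_226 = 5;  u_227 = 10;  u_228 = 8;  u_229 = 6;  u_230 = 2
  u_231 = 8;  u_232 = 1;  u_233 = 3;  u_234 = 4;  u_235 = 4;  u_236 = 7
  u_237 = 5;  u_238 = 7;  u_239 = 2;  u_240 = 8;  u_241 = 6;  u_242 = 6
  u_243 = 6;  u_244 = 7;  u_245 = 1;  u_246 = 8;  u_247 = 2;  u_248 = 3
  u_249 = 8;  u_250 = 7;  u_251 = 5;  u_252 = 5;  u_253 = 3;  u_254 = 5
  u_255 = 7;  u_256 = 4;  u_257 = 7;  u_258 = 9;  u_259 = 5;  u_260 = 8
  u_261 = 6;  u_262 = 10;  u_263 = 4;  u_264 = 2;  u_265 = 10;  u_266 = 1
  u_267 = 0;  u_268 = 10;  u_269 = 0;  u_270 = 7;  u_271 = 8;  u_272 = 2
  u_273 = 0;  u_274 = 4;  u_275 = 8;  u_276 = 1;  u_277 = 2;  u_278 = 10
  u_279 = 8;  u_280 = 2;  u_281 = 4;  u_282 = 2;  u_283 = 3;  u_284 = 10
  u_285 = 6;  u_286 = 8;  u_287 = 4;  u_288 = 5;  u_289 = 4;  u_290 = 5
  u_291 = 0;  u_292 = 7;  u_293 = 5;  u_294 = 9;  u_295 = 1;  u_296 = 0
  u_297 = 5;  u_298 = 8;  u_299 = 5;  u_300 = 5;  u_301 = 8;  u_302 = 8
  u_303 = 9;  u_304 = 7;  u_305 = 1;  u_306 = 1;  u_307 = 0;  u_308 = 9
  u_309 = 6;  u_310 = 0;  u_311 = 3;  u_312 = 1;  u_313 = 6;  u_314 = 5
  u_315 = 10;  u_316 = 1;  u_317 = 4;  u_318 = 8;  u_319 = 6;  u_320 = 5
  u_321 = 1;  u_322 = 0;  u_323 = 7;  u_324 = 7;  u_325 = 8;  u_326 = 4
  u_327 = 10;  u_328 = 7;  u_329 = 7;  u_330 = 3;  u_331 = 1;  u_332 = 8
  u_333 = 4;  u_334 = 2;  u_335 = 0;  u_336 = 6;  u_337 = 7;  u_338 = 4
  u_339 = 1;  u_340 = 1;  u_341 = 7;  u_342 = 0;  u_343 = 0;  u_344 = 2
  u_345 = 10;  u_346 = 3;  u_347 = 10;  u_348 = 2;  u_349 = 10;  u_350 = 9
  u_351 = 7;  u_352 = 0
u_353 = 5·0 + 4·7 + 5·9 = 7
u_354 = 5·7 + 4·0 + 5·7 = 4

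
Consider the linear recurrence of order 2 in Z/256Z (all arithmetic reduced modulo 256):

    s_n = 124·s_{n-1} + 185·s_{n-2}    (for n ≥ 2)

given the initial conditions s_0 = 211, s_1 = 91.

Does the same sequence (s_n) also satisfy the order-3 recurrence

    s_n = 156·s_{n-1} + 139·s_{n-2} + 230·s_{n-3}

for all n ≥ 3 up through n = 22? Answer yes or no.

Terms s_0..s_22: 211, 91, 143, 7, 187, 163, 23, 239, 99, 171, 95, 151, 203, 115, 103, 255, 243, 251, 47, 39, 219, 67, 183
n=3: candidate gives 31, actual s_3 = 7 ✗

no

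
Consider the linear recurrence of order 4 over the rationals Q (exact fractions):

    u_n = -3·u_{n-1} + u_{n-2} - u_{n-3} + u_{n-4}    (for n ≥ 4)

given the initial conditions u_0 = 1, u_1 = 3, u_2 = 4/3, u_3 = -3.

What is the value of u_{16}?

u_4 = -3·-3 + 1·4/3 + -1·3 + 1·1 = 25/3
u_5 = -3·25/3 + 1·-3 + -1·4/3 + 1·3 = -79/3
u_6 = -3·-79/3 + 1·25/3 + -1·-3 + 1·4/3 = 275/3
u_7 = -3·275/3 + 1·-79/3 + -1·25/3 + 1·-3 = -938/3
u_8 = -3·-938/3 + 1·275/3 + -1·-79/3 + 1·25/3 = 3193/3
u_9 = -3·3193/3 + 1·-938/3 + -1·275/3 + 1·-79/3 = -10871/3
u_10 = -3·-10871/3 + 1·3193/3 + -1·-938/3 + 1·275/3 = 37019/3
u_11 = -3·37019/3 + 1·-10871/3 + -1·3193/3 + 1·-938/3 = -126059/3
u_12 = -3·-126059/3 + 1·37019/3 + -1·-10871/3 + 1·3193/3 = 429260/3
u_13 = -3·429260/3 + 1·-126059/3 + -1·37019/3 + 1·-10871/3 = -487243
u_14 = -3·-487243 + 1·429260/3 + -1·-126059/3 + 1·37019/3 = 1659175
u_15 = -3·1659175 + 1·-487243 + -1·429260/3 + 1·-126059/3 = -16949623/3
u_16 = -3·-16949623/3 + 1·1659175 + -1·-487243 + 1·429260/3 = 57717383/3

57717383/3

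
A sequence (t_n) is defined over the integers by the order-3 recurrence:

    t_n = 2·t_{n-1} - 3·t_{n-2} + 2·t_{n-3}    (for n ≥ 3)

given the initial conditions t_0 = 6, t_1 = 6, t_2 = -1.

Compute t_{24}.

-14169

t_3 = 2·-1 + -3·6 + 2·6 = -8
t_4 = 2·-8 + -3·-1 + 2·6 = -1
t_5 = 2·-1 + -3·-8 + 2·-1 = 20
t_6 = 2·20 + -3·-1 + 2·-8 = 27
t_7 = 2·27 + -3·20 + 2·-1 = -8
t_8 = 2·-8 + -3·27 + 2·20 = -57
t_9 = 2·-57 + -3·-8 + 2·27 = -36
t_10 = 2·-36 + -3·-57 + 2·-8 = 83
t_11 = 2·83 + -3·-36 + 2·-57 = 160
t_12 = 2·160 + -3·83 + 2·-36 = -1
t_13 = 2·-1 + -3·160 + 2·83 = -316
t_14 = 2·-316 + -3·-1 + 2·160 = -309
t_15 = 2·-309 + -3·-316 + 2·-1 = 328
t_16 = 2·328 + -3·-309 + 2·-316 = 951
t_17 = 2·951 + -3·328 + 2·-309 = 300
t_18 = 2·300 + -3·951 + 2·328 = -1597
t_19 = 2·-1597 + -3·300 + 2·951 = -2192
t_20 = 2·-2192 + -3·-1597 + 2·300 = 1007
t_21 = 2·1007 + -3·-2192 + 2·-1597 = 5396
t_22 = 2·5396 + -3·1007 + 2·-2192 = 3387
t_23 = 2·3387 + -3·5396 + 2·1007 = -7400
t_24 = 2·-7400 + -3·3387 + 2·5396 = -14169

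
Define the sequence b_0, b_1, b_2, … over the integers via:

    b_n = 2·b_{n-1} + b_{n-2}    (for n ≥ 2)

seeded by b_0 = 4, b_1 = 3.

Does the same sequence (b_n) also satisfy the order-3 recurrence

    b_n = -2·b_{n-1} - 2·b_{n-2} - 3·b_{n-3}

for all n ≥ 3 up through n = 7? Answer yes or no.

no

Terms b_0..b_7: 4, 3, 10, 23, 56, 135, 326, 787
n=3: candidate gives -38, actual b_3 = 23 ✗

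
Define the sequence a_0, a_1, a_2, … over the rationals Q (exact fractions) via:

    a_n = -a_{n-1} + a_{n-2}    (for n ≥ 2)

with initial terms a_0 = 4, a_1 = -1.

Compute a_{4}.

11

a_2 = -1·-1 + 1·4 = 5
a_3 = -1·5 + 1·-1 = -6
a_4 = -1·-6 + 1·5 = 11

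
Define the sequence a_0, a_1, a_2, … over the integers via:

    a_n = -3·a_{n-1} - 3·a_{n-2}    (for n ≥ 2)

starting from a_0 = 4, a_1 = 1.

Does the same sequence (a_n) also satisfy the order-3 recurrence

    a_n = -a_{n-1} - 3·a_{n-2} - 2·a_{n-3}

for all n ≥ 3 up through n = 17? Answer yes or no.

no

Terms a_0..a_17: 4, 1, -15, 42, -81, 117, -108, -27, 405, -1134, 2187, -3159, 2916, 729, -10935, 30618, -59049, 85293
n=3: candidate gives 4, actual a_3 = 42 ✗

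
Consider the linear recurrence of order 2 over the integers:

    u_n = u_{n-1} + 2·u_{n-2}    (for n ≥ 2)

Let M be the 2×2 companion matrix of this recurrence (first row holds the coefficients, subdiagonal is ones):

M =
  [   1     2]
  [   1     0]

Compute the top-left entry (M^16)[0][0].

43691

(M^16)[0][0] is the top entry after applying M 16 times to the unit state (1, 0). Equivalently it is h_{17} for the auxiliary sequence (h_n) obeying the same recurrence with h_1 = 1 and h_i = 0 for 0 ≤ i < 1:
h_2 = 1·1 + 2·0 = 1
h_3 = 1·1 + 2·1 = 3
h_4 = 1·3 + 2·1 = 5
h_5 = 1·5 + 2·3 = 11
h_6 = 1·11 + 2·5 = 21
h_7 = 1·21 + 2·11 = 43
h_8 = 1·43 + 2·21 = 85
h_9 = 1·85 + 2·43 = 171
h_10 = 1·171 + 2·85 = 341
h_11 = 1·341 + 2·171 = 683
h_12 = 1·683 + 2·341 = 1365
h_13 = 1·1365 + 2·683 = 2731
h_14 = 1·2731 + 2·1365 = 5461
h_15 = 1·5461 + 2·2731 = 10923
h_16 = 1·10923 + 2·5461 = 21845
h_17 = 1·21845 + 2·10923 = 43691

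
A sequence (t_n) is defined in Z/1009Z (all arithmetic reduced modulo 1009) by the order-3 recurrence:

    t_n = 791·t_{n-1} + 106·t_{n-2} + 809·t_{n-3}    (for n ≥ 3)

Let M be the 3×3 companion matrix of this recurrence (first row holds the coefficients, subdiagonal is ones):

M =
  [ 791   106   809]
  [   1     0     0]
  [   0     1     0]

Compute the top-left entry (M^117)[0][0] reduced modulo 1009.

(M^117)[0][0] is the top entry after applying M 117 times to the unit state (1, 0, 0). Equivalently it is h_{119} for the auxiliary sequence (h_n) obeying the same recurrence with h_2 = 1 and h_i = 0 for 0 ≤ i < 2:
h_3 = 791·1 + 106·0 + 809·0 = 791
h_4 = 791·791 + 106·1 + 809·0 = 207
h_5 = 791·207 + 106·791 + 809·1 = 178
h_6 = 791·178 + 106·207 + 809·791 = 504
h_7 = 791·504 + 106·178 + 809·207 = 784
h_8 = 791·784 + 106·504 + 809·178 = 280
Continuing the recurrence:
  h_9 = 975;  h_10 = 363;  h_11 = 504;  h_12 = 991;  h_13 = 892;  h_14 = 491
  h_15 = 195;  h_16 = 648;  h_17 = 159;  h_18 = 71;  h_19 = 928;  h_20 = 447
  h_21 = 848;  h_22 = 807;  h_23 = 128;  h_24 = 37;  h_25 = 497;  h_26 = 137
  h_27 = 281;  h_28 = 169;  h_29 = 859;  h_30 = 468;  h_31 = 635;  h_32 = 709
  h_33 = 768;  h_34 = 692;  h_35 = 642;  h_36 = 767;  h_37 = 570;  h_38 = 172
  h_39 = 694;  h_40 = 145;  h_41 = 491;  h_42 = 593;  h_43 = 726;  h_44 = 118
  h_45 = 235;  h_46 = 725;  h_47 = 664;  h_48 = 124;  h_49 = 261;  h_50 = 21
  h_51 = 306;  h_52 = 362;  h_53 = 779;  h_54 = 69;  h_55 = 177;  h_56 = 602
  h_57 = 860;  h_58 = 354;  h_59 = 542;  h_60 = 627;  h_61 = 307;  h_62 = 108
  h_63 = 642;  h_64 = 793;  h_65 = 712;  h_66 = 224;  h_67 = 219;  h_68 = 87
  h_69 = 817;  h_70 = 215;  h_71 = 134;  h_72 = 699;  h_73 = 442;  h_74 = 379
  h_75 = 1005;  h_76 = 69;  h_77 = 553;  h_78 = 568;  h_79 = 705;  h_80 = 745
  h_81 = 520;  h_82 = 176;  h_83 = 940;  h_84 = 328;  h_85 = 1008;  h_86 = 354
  h_87 = 400;  h_88 = 974;  h_89 = 419;  h_90 = 514;  h_91 = 911;  h_92 = 120
  h_93 = 903;  h_94 = 942;  h_95 = 559;  h_96 = 199;  h_97 = 11;  h_98 = 733
  h_99 = 345;  h_100 = 288;  h_101 = 734;  h_102 = 289;  h_103 = 589;  h_104 = 619
  h_105 = 862;  h_106 = 40;  h_107 = 221;  h_108 = 597;  h_109 = 306;  h_110 = 806
  h_111 = 677;  h_112 = 757;  h_113 = 813;  h_114 = 687;  h_115 = 938;  h_116 = 366
  h_117 = 293
h_118 = 791·293 + 106·366 + 809·938 = 221
h_119 = 791·221 + 106·293 + 809·366 = 490

490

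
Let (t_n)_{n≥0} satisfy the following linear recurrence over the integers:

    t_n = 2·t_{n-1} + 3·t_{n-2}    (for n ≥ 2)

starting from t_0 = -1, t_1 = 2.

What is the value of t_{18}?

t_2 = 2·2 + 3·-1 = 1
t_3 = 2·1 + 3·2 = 8
t_4 = 2·8 + 3·1 = 19
t_5 = 2·19 + 3·8 = 62
t_6 = 2·62 + 3·19 = 181
t_7 = 2·181 + 3·62 = 548
t_8 = 2·548 + 3·181 = 1639
t_9 = 2·1639 + 3·548 = 4922
t_10 = 2·4922 + 3·1639 = 14761
t_11 = 2·14761 + 3·4922 = 44288
t_12 = 2·44288 + 3·14761 = 132859
t_13 = 2·132859 + 3·44288 = 398582
t_14 = 2·398582 + 3·132859 = 1195741
t_15 = 2·1195741 + 3·398582 = 3587228
t_16 = 2·3587228 + 3·1195741 = 10761679
t_17 = 2·10761679 + 3·3587228 = 32285042
t_18 = 2·32285042 + 3·10761679 = 96855121

96855121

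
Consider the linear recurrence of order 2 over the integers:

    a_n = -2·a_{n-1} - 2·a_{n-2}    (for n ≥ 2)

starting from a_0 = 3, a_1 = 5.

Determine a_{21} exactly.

a_2 = -2·5 + -2·3 = -16
a_3 = -2·-16 + -2·5 = 22
a_4 = -2·22 + -2·-16 = -12
a_5 = -2·-12 + -2·22 = -20
a_6 = -2·-20 + -2·-12 = 64
a_7 = -2·64 + -2·-20 = -88
a_8 = -2·-88 + -2·64 = 48
a_9 = -2·48 + -2·-88 = 80
a_10 = -2·80 + -2·48 = -256
a_11 = -2·-256 + -2·80 = 352
a_12 = -2·352 + -2·-256 = -192
a_13 = -2·-192 + -2·352 = -320
a_14 = -2·-320 + -2·-192 = 1024
a_15 = -2·1024 + -2·-320 = -1408
a_16 = -2·-1408 + -2·1024 = 768
a_17 = -2·768 + -2·-1408 = 1280
a_18 = -2·1280 + -2·768 = -4096
a_19 = -2·-4096 + -2·1280 = 5632
a_20 = -2·5632 + -2·-4096 = -3072
a_21 = -2·-3072 + -2·5632 = -5120

-5120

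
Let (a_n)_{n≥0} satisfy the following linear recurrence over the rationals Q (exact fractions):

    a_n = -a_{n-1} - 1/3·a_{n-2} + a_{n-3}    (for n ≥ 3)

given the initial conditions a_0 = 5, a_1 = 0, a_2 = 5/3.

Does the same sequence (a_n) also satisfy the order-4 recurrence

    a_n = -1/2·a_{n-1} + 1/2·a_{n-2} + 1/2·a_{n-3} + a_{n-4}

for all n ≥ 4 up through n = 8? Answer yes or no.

no

Terms a_0..a_8: 5, 0, 5/3, 10/3, -35/9, 40/9, 5/27, -50/9, 805/81
n=4: candidate gives 25/6, actual a_4 = -35/9 ✗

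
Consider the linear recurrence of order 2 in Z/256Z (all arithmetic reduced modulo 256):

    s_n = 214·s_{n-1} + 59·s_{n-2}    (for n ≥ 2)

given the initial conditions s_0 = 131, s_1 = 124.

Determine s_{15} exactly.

126

s_2 = 214·124 + 59·131 = 217
s_3 = 214·217 + 59·124 = 250
s_4 = 214·250 + 59·217 = 255
s_5 = 214·255 + 59·250 = 200
s_6 = 214·200 + 59·255 = 245
s_7 = 214·245 + 59·200 = 230
s_8 = 214·230 + 59·245 = 187
s_9 = 214·187 + 59·230 = 84
s_10 = 214·84 + 59·187 = 81
s_11 = 214·81 + 59·84 = 18
s_12 = 214·18 + 59·81 = 183
s_13 = 214·183 + 59·18 = 32
s_14 = 214·32 + 59·183 = 237
s_15 = 214·237 + 59·32 = 126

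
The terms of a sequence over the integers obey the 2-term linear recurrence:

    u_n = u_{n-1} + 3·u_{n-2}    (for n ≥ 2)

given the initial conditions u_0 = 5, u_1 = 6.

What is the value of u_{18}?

u_2 = 1·6 + 3·5 = 21
u_3 = 1·21 + 3·6 = 39
u_4 = 1·39 + 3·21 = 102
u_5 = 1·102 + 3·39 = 219
u_6 = 1·219 + 3·102 = 525
u_7 = 1·525 + 3·219 = 1182
u_8 = 1·1182 + 3·525 = 2757
u_9 = 1·2757 + 3·1182 = 6303
u_10 = 1·6303 + 3·2757 = 14574
u_11 = 1·14574 + 3·6303 = 33483
u_12 = 1·33483 + 3·14574 = 77205
u_13 = 1·77205 + 3·33483 = 177654
u_14 = 1·177654 + 3·77205 = 409269
u_15 = 1·409269 + 3·177654 = 942231
u_16 = 1·942231 + 3·409269 = 2170038
u_17 = 1·2170038 + 3·942231 = 4996731
u_18 = 1·4996731 + 3·2170038 = 11506845

11506845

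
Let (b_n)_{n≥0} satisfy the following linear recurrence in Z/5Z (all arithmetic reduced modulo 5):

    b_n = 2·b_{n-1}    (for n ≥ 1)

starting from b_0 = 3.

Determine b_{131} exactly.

4

b_1 = 2·3 = 1
b_2 = 2·1 = 2
b_3 = 2·2 = 4
b_4 = 2·4 = 3
(b_4) = (3) = (b_0), so the sequence has period 4.
131 ≡ 3 (mod 4), hence b_131 = b_3 = 4.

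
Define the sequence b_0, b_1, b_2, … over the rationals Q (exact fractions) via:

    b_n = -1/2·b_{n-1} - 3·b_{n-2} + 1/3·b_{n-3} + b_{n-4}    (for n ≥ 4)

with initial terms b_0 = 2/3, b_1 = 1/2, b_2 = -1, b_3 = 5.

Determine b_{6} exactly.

b_4 = -1/2·5 + -3·-1 + 1/3·1/2 + 1·2/3 = 4/3
b_5 = -1/2·4/3 + -3·5 + 1/3·-1 + 1·1/2 = -31/2
b_6 = -1/2·-31/2 + -3·4/3 + 1/3·5 + 1·-1 = 53/12

53/12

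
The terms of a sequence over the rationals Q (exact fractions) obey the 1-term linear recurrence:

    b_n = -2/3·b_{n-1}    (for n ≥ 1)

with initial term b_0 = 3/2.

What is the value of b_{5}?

b_1 = -2/3·3/2 = -1
b_2 = -2/3·-1 = 2/3
b_3 = -2/3·2/3 = -4/9
b_4 = -2/3·-4/9 = 8/27
b_5 = -2/3·8/27 = -16/81

-16/81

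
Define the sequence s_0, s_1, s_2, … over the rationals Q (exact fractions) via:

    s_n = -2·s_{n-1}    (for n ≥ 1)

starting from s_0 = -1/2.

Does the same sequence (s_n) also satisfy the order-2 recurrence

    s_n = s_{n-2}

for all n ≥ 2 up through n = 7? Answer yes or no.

Terms s_0..s_7: -1/2, 1, -2, 4, -8, 16, -32, 64
n=2: candidate gives -1/2, actual s_2 = -2 ✗

no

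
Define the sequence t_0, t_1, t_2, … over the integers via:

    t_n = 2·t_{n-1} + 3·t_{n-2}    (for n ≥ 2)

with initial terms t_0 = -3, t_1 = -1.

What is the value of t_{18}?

t_2 = 2·-1 + 3·-3 = -11
t_3 = 2·-11 + 3·-1 = -25
t_4 = 2·-25 + 3·-11 = -83
t_5 = 2·-83 + 3·-25 = -241
t_6 = 2·-241 + 3·-83 = -731
t_7 = 2·-731 + 3·-241 = -2185
t_8 = 2·-2185 + 3·-731 = -6563
t_9 = 2·-6563 + 3·-2185 = -19681
t_10 = 2·-19681 + 3·-6563 = -59051
t_11 = 2·-59051 + 3·-19681 = -177145
t_12 = 2·-177145 + 3·-59051 = -531443
t_13 = 2·-531443 + 3·-177145 = -1594321
t_14 = 2·-1594321 + 3·-531443 = -4782971
t_15 = 2·-4782971 + 3·-1594321 = -14348905
t_16 = 2·-14348905 + 3·-4782971 = -43046723
t_17 = 2·-43046723 + 3·-14348905 = -129140161
t_18 = 2·-129140161 + 3·-43046723 = -387420491

-387420491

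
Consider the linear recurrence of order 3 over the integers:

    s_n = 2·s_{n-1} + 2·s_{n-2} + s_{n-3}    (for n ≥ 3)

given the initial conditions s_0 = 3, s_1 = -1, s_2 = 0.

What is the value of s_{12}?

5651

s_3 = 2·0 + 2·-1 + 1·3 = 1
s_4 = 2·1 + 2·0 + 1·-1 = 1
s_5 = 2·1 + 2·1 + 1·0 = 4
s_6 = 2·4 + 2·1 + 1·1 = 11
s_7 = 2·11 + 2·4 + 1·1 = 31
s_8 = 2·31 + 2·11 + 1·4 = 88
s_9 = 2·88 + 2·31 + 1·11 = 249
s_10 = 2·249 + 2·88 + 1·31 = 705
s_11 = 2·705 + 2·249 + 1·88 = 1996
s_12 = 2·1996 + 2·705 + 1·249 = 5651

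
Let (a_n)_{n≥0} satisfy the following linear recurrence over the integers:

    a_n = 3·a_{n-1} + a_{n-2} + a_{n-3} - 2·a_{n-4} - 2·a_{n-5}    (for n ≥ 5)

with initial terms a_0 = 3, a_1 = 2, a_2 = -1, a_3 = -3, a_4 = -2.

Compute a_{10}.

a_5 = 3·-2 + 1·-3 + 1·-1 + -2·2 + -2·3 = -20
a_6 = 3·-20 + 1·-2 + 1·-3 + -2·-1 + -2·2 = -67
a_7 = 3·-67 + 1·-20 + 1·-2 + -2·-3 + -2·-1 = -215
a_8 = 3·-215 + 1·-67 + 1·-20 + -2·-2 + -2·-3 = -722
a_9 = 3·-722 + 1·-215 + 1·-67 + -2·-20 + -2·-2 = -2404
a_10 = 3·-2404 + 1·-722 + 1·-215 + -2·-67 + -2·-20 = -7975

-7975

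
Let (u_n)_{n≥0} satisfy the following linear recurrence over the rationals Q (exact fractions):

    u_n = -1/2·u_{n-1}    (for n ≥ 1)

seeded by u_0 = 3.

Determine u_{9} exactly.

u_1 = -1/2·3 = -3/2
u_2 = -1/2·-3/2 = 3/4
u_3 = -1/2·3/4 = -3/8
u_4 = -1/2·-3/8 = 3/16
u_5 = -1/2·3/16 = -3/32
u_6 = -1/2·-3/32 = 3/64
u_7 = -1/2·3/64 = -3/128
u_8 = -1/2·-3/128 = 3/256
u_9 = -1/2·3/256 = -3/512

-3/512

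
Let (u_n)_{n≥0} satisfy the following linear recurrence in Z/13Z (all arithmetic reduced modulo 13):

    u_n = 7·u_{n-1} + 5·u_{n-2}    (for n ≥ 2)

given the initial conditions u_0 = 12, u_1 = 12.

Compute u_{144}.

u_2 = 7·12 + 5·12 = 1
u_3 = 7·1 + 5·12 = 2
u_4 = 7·2 + 5·1 = 6
u_5 = 7·6 + 5·2 = 0
u_6 = 7·0 + 5·6 = 4
u_7 = 7·4 + 5·0 = 2
u_8 = 7·2 + 5·4 = 8
u_9 = 7·8 + 5·2 = 1
u_10 = 7·1 + 5·8 = 8
u_11 = 7·8 + 5·1 = 9
u_12 = 7·9 + 5·8 = 12
u_13 = 7·12 + 5·9 = 12
(u_12, u_13) = (12, 12) = (u_0, u_1), so the sequence has period 12.
144 ≡ 0 (mod 12), hence u_144 = u_0 = 12.

12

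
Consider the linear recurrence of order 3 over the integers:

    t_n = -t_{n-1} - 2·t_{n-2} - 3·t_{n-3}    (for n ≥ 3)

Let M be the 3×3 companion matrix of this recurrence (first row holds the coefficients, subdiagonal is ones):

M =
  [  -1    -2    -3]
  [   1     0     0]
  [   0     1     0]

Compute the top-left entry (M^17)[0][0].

848

(M^17)[0][0] is the top entry after applying M 17 times to the unit state (1, 0, 0). Equivalently it is h_{19} for the auxiliary sequence (h_n) obeying the same recurrence with h_2 = 1 and h_i = 0 for 0 ≤ i < 2:
h_3 = -1·1 + -2·0 + -3·0 = -1
h_4 = -1·-1 + -2·1 + -3·0 = -1
h_5 = -1·-1 + -2·-1 + -3·1 = 0
h_6 = -1·0 + -2·-1 + -3·-1 = 5
h_7 = -1·5 + -2·0 + -3·-1 = -2
h_8 = -1·-2 + -2·5 + -3·0 = -8
h_9 = -1·-8 + -2·-2 + -3·5 = -3
h_10 = -1·-3 + -2·-8 + -3·-2 = 25
h_11 = -1·25 + -2·-3 + -3·-8 = 5
h_12 = -1·5 + -2·25 + -3·-3 = -46
h_13 = -1·-46 + -2·5 + -3·25 = -39
h_14 = -1·-39 + -2·-46 + -3·5 = 116
h_15 = -1·116 + -2·-39 + -3·-46 = 100
h_16 = -1·100 + -2·116 + -3·-39 = -215
h_17 = -1·-215 + -2·100 + -3·116 = -333
h_18 = -1·-333 + -2·-215 + -3·100 = 463
h_19 = -1·463 + -2·-333 + -3·-215 = 848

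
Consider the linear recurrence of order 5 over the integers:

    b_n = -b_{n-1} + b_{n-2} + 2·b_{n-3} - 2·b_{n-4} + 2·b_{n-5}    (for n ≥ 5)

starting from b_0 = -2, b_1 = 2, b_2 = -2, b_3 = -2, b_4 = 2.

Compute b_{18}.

b_5 = -1·2 + 1·-2 + 2·-2 + -2·2 + 2·-2 = -16
b_6 = -1·-16 + 1·2 + 2·-2 + -2·-2 + 2·2 = 22
b_7 = -1·22 + 1·-16 + 2·2 + -2·-2 + 2·-2 = -34
b_8 = -1·-34 + 1·22 + 2·-16 + -2·2 + 2·-2 = 16
b_9 = -1·16 + 1·-34 + 2·22 + -2·-16 + 2·2 = 30
b_10 = -1·30 + 1·16 + 2·-34 + -2·22 + 2·-16 = -158
b_11 = -1·-158 + 1·30 + 2·16 + -2·-34 + 2·22 = 332
b_12 = -1·332 + 1·-158 + 2·30 + -2·16 + 2·-34 = -530
b_13 = -1·-530 + 1·332 + 2·-158 + -2·30 + 2·16 = 518
b_14 = -1·518 + 1·-530 + 2·332 + -2·-158 + 2·30 = -8
b_15 = -1·-8 + 1·518 + 2·-530 + -2·332 + 2·-158 = -1514
b_16 = -1·-1514 + 1·-8 + 2·518 + -2·-530 + 2·332 = 4266
b_17 = -1·4266 + 1·-1514 + 2·-8 + -2·518 + 2·-530 = -7892
b_18 = -1·-7892 + 1·4266 + 2·-1514 + -2·-8 + 2·518 = 10182

10182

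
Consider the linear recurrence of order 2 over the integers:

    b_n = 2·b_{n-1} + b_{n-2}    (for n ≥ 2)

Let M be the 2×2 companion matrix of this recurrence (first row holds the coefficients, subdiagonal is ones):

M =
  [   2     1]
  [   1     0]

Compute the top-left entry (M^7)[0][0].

(M^7)[0][0] is the top entry after applying M 7 times to the unit state (1, 0). Equivalently it is h_{8} for the auxiliary sequence (h_n) obeying the same recurrence with h_1 = 1 and h_i = 0 for 0 ≤ i < 1:
h_2 = 2·1 + 1·0 = 2
h_3 = 2·2 + 1·1 = 5
h_4 = 2·5 + 1·2 = 12
h_5 = 2·12 + 1·5 = 29
h_6 = 2·29 + 1·12 = 70
h_7 = 2·70 + 1·29 = 169
h_8 = 2·169 + 1·70 = 408

408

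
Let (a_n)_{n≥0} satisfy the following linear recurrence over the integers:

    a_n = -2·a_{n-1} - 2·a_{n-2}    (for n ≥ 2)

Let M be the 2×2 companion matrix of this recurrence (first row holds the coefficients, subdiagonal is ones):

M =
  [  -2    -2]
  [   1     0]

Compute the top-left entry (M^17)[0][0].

-512

(M^17)[0][0] is the top entry after applying M 17 times to the unit state (1, 0). Equivalently it is h_{18} for the auxiliary sequence (h_n) obeying the same recurrence with h_1 = 1 and h_i = 0 for 0 ≤ i < 1:
h_2 = -2·1 + -2·0 = -2
h_3 = -2·-2 + -2·1 = 2
h_4 = -2·2 + -2·-2 = 0
h_5 = -2·0 + -2·2 = -4
h_6 = -2·-4 + -2·0 = 8
h_7 = -2·8 + -2·-4 = -8
h_8 = -2·-8 + -2·8 = 0
h_9 = -2·0 + -2·-8 = 16
h_10 = -2·16 + -2·0 = -32
h_11 = -2·-32 + -2·16 = 32
h_12 = -2·32 + -2·-32 = 0
h_13 = -2·0 + -2·32 = -64
h_14 = -2·-64 + -2·0 = 128
h_15 = -2·128 + -2·-64 = -128
h_16 = -2·-128 + -2·128 = 0
h_17 = -2·0 + -2·-128 = 256
h_18 = -2·256 + -2·0 = -512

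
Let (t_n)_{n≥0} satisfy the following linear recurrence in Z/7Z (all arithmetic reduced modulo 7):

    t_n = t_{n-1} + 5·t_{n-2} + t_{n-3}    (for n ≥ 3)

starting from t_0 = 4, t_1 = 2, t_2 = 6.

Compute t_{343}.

t_3 = 1·6 + 5·2 + 1·4 = 6
t_4 = 1·6 + 5·6 + 1·2 = 3
t_5 = 1·3 + 5·6 + 1·6 = 4
t_6 = 1·4 + 5·3 + 1·6 = 4
t_7 = 1·4 + 5·4 + 1·3 = 6
t_8 = 1·6 + 5·4 + 1·4 = 2
t_9 = 1·2 + 5·6 + 1·4 = 1
t_10 = 1·1 + 5·2 + 1·6 = 3
t_11 = 1·3 + 5·1 + 1·2 = 3
t_12 = 1·3 + 5·3 + 1·1 = 5
t_13 = 1·5 + 5·3 + 1·3 = 2
t_14 = 1·2 + 5·5 + 1·3 = 2
t_15 = 1·2 + 5·2 + 1·5 = 3
t_16 = 1·3 + 5·2 + 1·2 = 1
t_17 = 1·1 + 5·3 + 1·2 = 4
t_18 = 1·4 + 5·1 + 1·3 = 5
t_19 = 1·5 + 5·4 + 1·1 = 5
t_20 = 1·5 + 5·5 + 1·4 = 6
t_21 = 1·6 + 5·5 + 1·5 = 1
t_22 = 1·1 + 5·6 + 1·5 = 1
t_23 = 1·1 + 5·1 + 1·6 = 5
t_24 = 1·5 + 5·1 + 1·1 = 4
t_25 = 1·4 + 5·5 + 1·1 = 2
t_26 = 1·2 + 5·4 + 1·5 = 6
(t_24, t_25, t_26) = (4, 2, 6) = (t_0, t_1, t_2), so the sequence has period 24.
343 ≡ 7 (mod 24), hence t_343 = t_7 = 6.

6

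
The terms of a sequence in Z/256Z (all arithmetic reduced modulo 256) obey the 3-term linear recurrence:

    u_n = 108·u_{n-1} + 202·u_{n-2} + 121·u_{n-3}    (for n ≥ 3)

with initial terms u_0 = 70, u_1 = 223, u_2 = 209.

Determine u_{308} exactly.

85

u_3 = 108·209 + 202·223 + 121·70 = 56
u_4 = 108·56 + 202·209 + 121·223 = 241
u_5 = 108·241 + 202·56 + 121·209 = 165
u_6 = 108·165 + 202·241 + 121·56 = 62
u_7 = 108·62 + 202·165 + 121·241 = 67
u_8 = 108·67 + 202·62 + 121·165 = 45
Continuing the recurrence:
  u_9 = 40;  u_10 = 13;  u_11 = 81;  u_12 = 86;  u_13 = 87;  u_14 = 217
  u_15 = 216;  u_16 = 121;  u_17 = 13;  u_18 = 14;  u_19 = 91;  u_20 = 149
  u_21 = 72;  u_22 = 245;  u_23 = 153;  u_24 = 230;  u_25 = 143;  u_26 = 33
  u_27 = 120;  u_28 = 65;  u_29 = 181;  u_30 = 94;  u_31 = 51;  u_32 = 61
  u_33 = 104;  u_34 = 29;  u_35 = 33;  u_36 = 246;  u_37 = 135;  u_38 = 169
  u_39 = 24;  u_40 = 73;  u_41 = 157;  u_42 = 46;  u_43 = 203;  u_44 = 37
  u_45 = 136;  u_46 = 133;  u_47 = 233;  u_48 = 134;  u_49 = 63;  u_50 = 113
  u_51 = 184;  u_52 = 145;  u_53 = 197;  u_54 = 126;  u_55 = 35;  u_56 = 77
  u_57 = 168;  u_58 = 45;  u_59 = 241;  u_60 = 150;  u_61 = 183;  u_62 = 121
  u_63 = 88;  u_64 = 25;  u_65 = 45;  u_66 = 78;  u_67 = 59;  u_68 = 181
  u_69 = 200;  u_70 = 21;  u_71 = 57;  u_72 = 38;  u_73 = 239;  u_74 = 193
  u_75 = 248;  u_76 = 225;  u_77 = 213;  u_78 = 158;  u_79 = 19;  u_80 = 93
  u_81 = 232;  u_82 = 61;  u_83 = 193;  u_84 = 54;  u_85 = 231;  u_86 = 73
  u_87 = 152;  u_88 = 233;  u_89 = 189;  u_90 = 110;  u_91 = 171;  u_92 = 69
  u_93 = 8;  u_94 = 165;  u_95 = 137;  u_96 = 198;  u_97 = 159;  u_98 = 17
  u_99 = 56;  u_100 = 49;  u_101 = 229;  u_102 = 190;  u_103 = 3;  u_104 = 109
  u_105 = 40;  u_106 = 77;  u_107 = 145;  u_108 = 214;  u_109 = 23;  u_110 = 25
  u_111 = 216;  u_112 = 185;  u_113 = 77;  u_114 = 142;  u_115 = 27;  u_116 = 213
  u_117 = 72;  u_118 = 53;  u_119 = 217;  u_120 = 102;  u_121 = 79;  u_122 = 97
  u_123 = 120;  u_124 = 129;  u_125 = 245;  u_126 = 222;  u_127 = 243;  u_128 = 125
  u_129 = 104;  u_130 = 93;  u_131 = 97;  u_132 = 118;  u_133 = 71;  u_134 = 233
  u_135 = 24;  u_136 = 137;  u_137 = 221;  u_138 = 174;  u_139 = 139;  u_140 = 101
  u_141 = 136;  u_142 = 197;  u_143 = 41;  u_144 = 6;  u_145 = 255;  u_146 = 177
  u_147 = 184;  u_148 = 209;  u_149 = 5;  u_150 = 254;  u_151 = 227;  u_152 = 141
  u_153 = 168;  u_154 = 109;  u_155 = 49;  u_156 = 22;  u_157 = 119;  u_158 = 185
  u_159 = 88;  u_160 = 89;  u_161 = 109;  u_162 = 206;  u_163 = 251;  u_164 = 245
  u_165 = 200;  u_166 = 85;  u_167 = 121;  u_168 = 166;  u_169 = 175;  u_170 = 1
  u_171 = 248;  u_172 = 33;  u_173 = 21;  u_174 = 30;  u_175 = 211;  u_176 = 157
  u_177 = 232;  u_178 = 125;  u_179 = 1;  u_180 = 182;  u_181 = 167;  u_182 = 137
  u_183 = 152;  u_184 = 41;  u_185 = 253;  u_186 = 238;  u_187 = 107;  u_188 = 133
  u_189 = 8;  u_190 = 229;  u_191 = 201;  u_192 = 70;  u_193 = 95;  u_194 = 81
  u_195 = 56;  u_196 = 113;  u_197 = 37;  u_198 = 62;  u_199 = 195;  u_200 = 173
  u_201 = 40;  u_202 = 141;  u_203 = 209;  u_204 = 86;  u_205 = 215;  u_206 = 89
  u_207 = 216;  u_208 = 249;  u_209 = 141;  u_210 = 14;  u_211 = 219;  u_212 = 21
  u_213 = 72;  u_214 = 117;  u_215 = 25;  u_216 = 230;  u_217 = 15;  u_218 = 161
  u_219 = 120;  u_220 = 193;  u_221 = 53;  u_222 = 94;  u_223 = 179;  u_224 = 189
  u_225 = 104;  u_226 = 157;  u_227 = 161;  u_228 = 246;  u_229 = 7;  u_230 = 41
  u_231 = 24;  u_232 = 201;  u_233 = 29;  u_234 = 46;  u_235 = 75;  u_236 = 165
  u_237 = 136;  u_238 = 5;  u_239 = 105;  u_240 = 134;  u_241 = 191;  u_242 = 241
  u_243 = 184;  u_244 = 17;  u_245 = 69;  u_246 = 126;  u_247 = 163;  u_248 = 205
  u_249 = 168;  u_250 = 173;  u_251 = 113;  u_252 = 150;  u_253 = 55;  u_254 = 249
  u_255 = 88;  u_256 = 153;  u_257 = 173;  u_258 = 78;  u_259 = 187;  u_260 = 53
  u_261 = 200;  u_262 = 149;  u_263 = 185;  u_264 = 38;  u_265 = 111;  u_266 = 65
  u_267 = 248;  u_268 = 97;  u_269 = 85;  u_270 = 158;  u_271 = 147;  u_272 = 221
  u_273 = 232;  u_274 = 189;  u_275 = 65;  u_276 = 54;  u_277 = 103;  u_278 = 201
  u_279 = 152;  u_280 = 105;  u_281 = 61;  u_282 = 110;  u_283 = 43;  u_284 = 197
  u_285 = 8;  u_286 = 37;  u_287 = 9;  u_288 = 198;  u_289 = 31;  u_290 = 145
  u_291 = 56;  u_292 = 177;  u_293 = 101;  u_294 = 190;  u_295 = 131;  u_296 = 237
  u_297 = 40;  u_298 = 205;  u_299 = 17;  u_300 = 214;  u_301 = 151;  u_302 = 153
  u_303 = 216;  u_304 = 57;  u_305 = 205;  u_306 = 142
u_307 = 108·142 + 202·205 + 121·57 = 155
u_308 = 108·155 + 202·142 + 121·205 = 85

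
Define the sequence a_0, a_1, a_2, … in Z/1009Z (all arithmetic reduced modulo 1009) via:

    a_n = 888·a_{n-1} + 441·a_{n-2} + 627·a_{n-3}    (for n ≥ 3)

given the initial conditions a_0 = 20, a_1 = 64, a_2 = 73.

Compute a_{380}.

a_3 = 888·73 + 441·64 + 627·20 = 652
a_4 = 888·652 + 441·73 + 627·64 = 492
a_5 = 888·492 + 441·652 + 627·73 = 332
a_6 = 888·332 + 441·492 + 627·652 = 384
a_7 = 888·384 + 441·332 + 627·492 = 796
a_8 = 888·796 + 441·384 + 627·332 = 690
Continuing the recurrence:
  a_9 = 787;  a_10 = 846;  a_11 = 292;  a_12 = 796;  a_13 = 885;  a_14 = 228
  a_15 = 103;  a_16 = 247;  a_17 = 79;  a_18 = 491;  a_19 = 136;  a_20 = 385
  a_21 = 386;  a_22 = 497;  a_23 = 352;  a_24 = 881;  a_25 = 37;  a_26 = 357
  a_27 = 827;  a_28 = 858;  a_29 = 408;  a_30 = 988;  a_31 = 9;  a_32 = 279
  a_33 = 430;  a_34 = 977;  a_35 = 150;  a_36 = 233;  a_37 = 740;  a_38 = 309
  a_39 = 163;  a_40 = 351;  a_41 = 166;  a_42 = 800;  a_43 = 737;  a_44 = 429
  a_45 = 805;  a_46 = 951;  a_47 = 381;  a_48 = 195;  a_49 = 97;  a_50 = 355
  a_51 = 1007;  a_52 = 681;  a_53 = 60;  a_54 = 206;  a_55 = 705;  a_56 = 783
  a_57 = 246;  a_58 = 822;  a_59 = 510;  a_60 = 984;  a_61 = 705;  a_62 = 451
  a_63 = 517;  a_64 = 212;  a_65 = 802;  a_66 = 756;  a_67 = 611;  a_68 = 524
  a_69 = 1002;  a_70 = 547;  a_71 = 970;  a_72 = 406;  a_73 = 178;  a_74 = 876
  a_75 = 39;  a_76 = 811;  a_77 = 144;  a_78 = 431;  a_79 = 215;  a_80 = 76
  a_81 = 688;  a_82 = 317;  a_83 = 922;  a_84 = 516;  a_85 = 83;  a_86 = 515
  a_87 = 165;  a_88 = 887;  a_89 = 778;  a_90 = 920;  a_91 = 907;  a_92 = 795
  a_93 = 784;  a_94 = 67;  a_95 = 650;  a_96 = 523;  a_97 = 9;  a_98 = 425
  a_99 = 972;  a_100 = 790;  a_101 = 191;  a_102 = 389;  a_103 = 749;  a_104 = 895
  a_105 = 768;  a_106 = 514;  a_107 = 189;  a_108 = 230;  a_109 = 431;  a_110 = 288
  a_111 = 769;  a_112 = 487;  a_113 = 674;  a_114 = 895;  a_115 = 887;  a_116 = 639
  a_117 = 210;  a_118 = 293;  a_119 = 733;  a_120 = 660;  a_121 = 297;  a_122 = 342
  a_123 = 933;  a_124 = 150;  a_125 = 319;  a_126 = 79;  a_127 = 163;  a_128 = 212
  a_129 = 918;  a_130 = 868;  a_131 = 882;  a_132 = 56;  a_133 = 160;  a_134 = 373
  a_135 = 1008;  a_136 = 576;  a_137 = 276;  a_138 = 31;  a_139 = 851;  a_140 = 5
  a_141 = 613;  a_142 = 496;  a_143 = 553;  a_144 = 395;  a_145 = 552;  a_146 = 84
  a_147 = 649;  a_148 = 910;  a_149 = 733;  a_150 = 123;  a_151 = 101;  a_152 = 140
  a_153 = 795;  a_154 = 620;  a_155 = 115;  a_156 = 211;  a_157 = 234;  a_158 = 627
  a_159 = 202;  a_160 = 228;  a_161 = 573;  a_162 = 465;  a_163 = 360;  a_164 = 132
  a_165 = 473;  a_166 = 683;  a_167 = 860;  a_168 = 313;  a_169 = 770;  a_170 = 881
  a_171 = 395;  a_172 = 172;  a_173 = 479;  a_174 = 191;  a_175 = 335;  a_176 = 969
  a_177 = 911;  a_178 = 445;  a_179 = 955;  a_180 = 73;  a_181 = 172;  a_182 = 730
  a_183 = 1005;  a_184 = 424;  a_185 = 33;  a_186 = 881;  a_187 = 252;  a_188 = 345
  a_189 = 230;  a_190 = 808;  a_191 = 15;  a_192 = 277;  a_193 = 439;  a_194 = 750
  a_195 = 62;  a_196 = 164;  a_197 = 491;  a_198 = 328;  a_199 = 178;  a_200 = 124
  a_201 = 756;  a_202 = 148;  a_203 = 735;  a_204 = 331;  a_205 = 523;  a_206 = 691
  a_207 = 410;  a_208 = 849;  a_209 = 784;  a_210 = 836;  a_211 = 990;  a_212 = 857
  a_213 = 424;  a_214 = 921;  a_215 = 419;  a_216 = 775;  a_217 = 513;  a_218 = 582
  a_219 = 12;  a_220 = 722;  a_221 = 324;  a_222 = 166;  a_223 = 362;  a_224 = 482
  a_225 = 575;  a_226 = 667;  a_227 = 852;  a_228 = 666;  a_229 = 1001;  a_230 = 489
  a_231 = 726;  a_232 = 698;  a_233 = 478;  a_234 = 900;  a_235 = 738;  a_236 = 899
  a_237 = 13;  a_238 = 971;  a_239 = 892;  a_240 = 505;  a_241 = 696;  a_242 = 554
  a_243 = 578;  a_244 = 323;  a_245 = 151;  a_246 = 240;  a_247 = 939;  a_248 = 124
  a_249 = 679;  a_250 = 274;  a_251 = 973;  a_252 = 9;  a_253 = 456;  a_254 = 887
  a_255 = 530;  a_256 = 486;  a_257 = 557;  a_258 = 973;  a_259 = 774;  a_260 = 576
  a_261 = 852;  a_262 = 552;  a_263 = 116;  a_264 = 796;  a_265 = 262;  a_266 = 574
  a_267 = 320;  a_268 = 313;  a_269 = 14;  a_270 = 982;  a_271 = 865;  a_272 = 169
  a_273 = 18;  a_274 = 225;  a_275 = 911;  a_276 = 280;  a_277 = 410;  a_278 = 316
  a_279 = 299;  a_280 = 34;  a_281 = 979;  a_282 = 261;  a_283 = 723;  a_284 = 736
  a_285 = 933;  a_286 = 73;  a_287 = 388;  a_288 = 151;  a_289 = 844;  a_290 = 898
  a_291 = 28;  a_292 = 601;  a_293 = 191;  a_294 = 173;  a_295 = 201;  a_296 = 199
  a_297 = 494;  a_298 = 644;  a_299 = 345;  a_300 = 74;  a_301 = 101;  a_302 = 622
  a_303 = 542;  a_304 = 626;  a_305 = 338;  a_306 = 881;  a_307 = 80;  a_308 = 502
  a_309 = 227;  a_310 = 906;  a_311 = 517;  a_312 = 43;  a_313 = 809;  a_314 = 46
  a_315 = 798;  a_316 = 128;  a_317 = 14;  a_318 = 150;  a_319 = 677;  a_320 = 74
  a_321 = 233;  a_322 = 95;  a_323 = 432;  a_324 = 508;  a_325 = 935;  a_326 = 355
  a_327 = 767;  a_328 = 197;  a_329 = 207;  a_330 = 906;  a_331 = 244;  a_332 = 356
  a_333 = 956;  a_334 = 580;  a_335 = 507;  a_336 = 771;  a_337 = 555;  a_338 = 480
  a_339 = 116;  a_340 = 769;  a_341 = 763;  a_342 = 694;  a_343 = 120;  a_344 = 68
  a_345 = 555;  a_346 = 740;  a_347 = 87;  a_348 = 885;  a_349 = 743;  a_350 = 772
  a_351 = 108;  a_352 = 171;  a_353 = 427;  a_354 = 650;  a_355 = 948;  a_356 = 756
  a_357 = 599;  a_358 = 690;  a_359 = 849;  a_360 = 995;  a_361 = 524;  a_362 = 623
  a_363 = 618;  a_364 = 806;  a_365 = 593;  a_366 = 194;  a_367 = 777;  a_368 = 108
  a_369 = 204;  a_370 = 578;  a_371 = 968;  a_372 = 311;  a_373 = 967;  a_374 = 491
  a_375 = 20;  a_376 = 103;  a_377 = 505;  a_378 = 894
a_379 = 888·894 + 441·505 + 627·103 = 519
a_380 = 888·519 + 441·894 + 627·505 = 312

312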